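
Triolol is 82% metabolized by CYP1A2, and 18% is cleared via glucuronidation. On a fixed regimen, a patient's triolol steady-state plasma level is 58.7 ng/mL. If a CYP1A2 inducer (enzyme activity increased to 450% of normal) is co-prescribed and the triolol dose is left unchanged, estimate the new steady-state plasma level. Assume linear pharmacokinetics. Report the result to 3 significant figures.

15.2 ng/mL

The CYP1A2 pathway (82% of clearance) increases to 4.5× activity: 0.82 × 4.5 = 3.69.
The remaining 18% of clearance is unaffected.
CL_new/CL_old = 3.69 + 0.18 = 3.87.
New steady-state plasma level = baseline ÷ relative clearance = 58.7 / 3.87 = 15.2 ng/mL.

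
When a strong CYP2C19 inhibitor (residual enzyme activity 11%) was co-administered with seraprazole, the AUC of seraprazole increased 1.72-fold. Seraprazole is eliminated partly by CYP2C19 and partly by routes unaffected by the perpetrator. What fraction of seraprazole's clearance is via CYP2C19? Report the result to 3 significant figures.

Write x for the fraction cleared via CYP2C19. The observed AUC change means clearance fell to 1/1.72 = 0.5814 of baseline.
Setting x·0.11 + (1 − x) = 0.5814 and solving: x = (0.5814 − 1)/(0.11 − 1) = 0.470.

0.470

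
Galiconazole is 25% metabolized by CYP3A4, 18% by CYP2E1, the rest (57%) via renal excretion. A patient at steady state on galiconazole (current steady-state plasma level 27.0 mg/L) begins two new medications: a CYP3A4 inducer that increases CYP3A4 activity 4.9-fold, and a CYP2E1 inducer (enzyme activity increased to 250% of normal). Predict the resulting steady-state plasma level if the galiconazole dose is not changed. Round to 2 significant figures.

12 mg/L

The CYP3A4 pathway (25% of clearance) rises to 4.9× activity: 0.25 × 4.9 = 1.225.
The CYP2E1 pathway (18% of clearance) increases to 2.5× activity: 0.18 × 2.5 = 0.45.
The remaining 57% of clearance is unaffected.
Relative clearance = 1.225 + 0.45 + 0.57 = 2.245.
New steady-state plasma level = 27.0 / 2.245 = 12 mg/L (concentration scales inversely with clearance).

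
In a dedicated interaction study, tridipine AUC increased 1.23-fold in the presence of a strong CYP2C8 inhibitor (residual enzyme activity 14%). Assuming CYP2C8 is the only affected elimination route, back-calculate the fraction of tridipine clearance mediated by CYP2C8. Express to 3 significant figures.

Call the CYP2C8 fraction fm. After the interaction, CL_new/CL_old = fm × 0.14 + (1 − fm).
AUC ratio = 1 / (new CL fraction), so new CL fraction = 1 / 1.23 = 0.813.
fm × 0.14 + 1 − fm = 0.813  ⇒  fm × (0.14 − 1) = −0.187  ⇒  fm = 0.217.

0.217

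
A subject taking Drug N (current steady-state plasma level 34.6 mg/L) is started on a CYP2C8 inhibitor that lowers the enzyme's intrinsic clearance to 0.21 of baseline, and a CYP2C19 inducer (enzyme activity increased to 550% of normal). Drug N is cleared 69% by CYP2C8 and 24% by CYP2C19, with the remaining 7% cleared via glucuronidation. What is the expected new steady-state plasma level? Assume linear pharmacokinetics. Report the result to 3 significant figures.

CYP2C8: 0.69 × 0.21 = 0.1449
CYP2C19: 0.24 × 5.5 = 1.32
Other: 0.07 (unchanged)
New clearance relative to baseline: 0.1449 + 1.32 + 0.07 = 1.5349.
New steady-state plasma level = 34.6 / 1.5349 = 22.5 mg/L (concentration scales inversely with clearance).

22.5 mg/L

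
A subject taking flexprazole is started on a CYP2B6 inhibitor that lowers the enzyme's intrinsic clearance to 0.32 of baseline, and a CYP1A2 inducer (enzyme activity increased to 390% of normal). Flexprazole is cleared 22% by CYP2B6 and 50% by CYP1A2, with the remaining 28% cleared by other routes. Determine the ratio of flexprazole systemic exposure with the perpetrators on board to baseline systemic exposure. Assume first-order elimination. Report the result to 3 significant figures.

0.435

The CYP2B6 pathway (22% of clearance) falls to 0.32× activity: 0.22 × 0.32 = 0.0704.
The CYP1A2 pathway (50% of clearance) increases to 3.9× activity: 0.5 × 3.9 = 1.95.
The remaining 28% of clearance is unaffected.
Relative clearance = 0.0704 + 1.95 + 0.28 = 2.3004.
Because systemic exposure varies inversely with clearance, the combined effect is 1 / 2.3004 = 0.435.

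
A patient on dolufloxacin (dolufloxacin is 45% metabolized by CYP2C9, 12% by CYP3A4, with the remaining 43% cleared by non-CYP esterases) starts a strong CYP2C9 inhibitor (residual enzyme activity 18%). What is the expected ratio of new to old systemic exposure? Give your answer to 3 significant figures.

1.58

The CYP2C9 pathway (45% of clearance) falls to 0.18× activity: 0.45 × 0.18 = 0.081.
CYP3A4 (12%) and the residual 43% are unaffected.
Relative clearance = 0.081 + 0.12 + 0.43 = 0.631.
Since systemic exposure ∝ 1/CL, the ratio is 1 / 0.631 = 1.58.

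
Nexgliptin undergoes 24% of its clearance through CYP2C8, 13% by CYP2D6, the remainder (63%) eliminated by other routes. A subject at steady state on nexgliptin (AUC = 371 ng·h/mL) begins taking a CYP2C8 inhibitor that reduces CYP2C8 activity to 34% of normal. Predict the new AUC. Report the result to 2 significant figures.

CYP2C8: 0.24 × 0.34 = 0.0816
CYP2D6: 0.13 (unchanged)
Other: 0.63 (unchanged)
CL_new/CL_old = 0.0816 + 0.13 + 0.63 = 0.8416.
With dosing unchanged, AUC scales as 1/CL: 371 / 0.8416 = 4.4 × 10² ng·h/mL.

4.4 × 10² ng·h/mL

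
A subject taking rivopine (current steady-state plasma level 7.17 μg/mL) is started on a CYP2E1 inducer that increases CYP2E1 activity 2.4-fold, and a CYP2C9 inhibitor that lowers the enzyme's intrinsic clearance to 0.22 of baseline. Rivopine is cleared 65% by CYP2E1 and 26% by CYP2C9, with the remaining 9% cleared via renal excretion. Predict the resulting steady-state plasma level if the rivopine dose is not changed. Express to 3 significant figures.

CYP2E1: 0.65 × 2.4 = 1.56
CYP2C9: 0.26 × 0.22 = 0.0572
Other: 0.09 (unchanged)
CL_new/CL_old = 1.56 + 0.0572 + 0.09 = 1.7072.
Dividing the baseline by the relative clearance: 7.17 / 1.7072 = 4.20 μg/mL.

4.20 μg/mL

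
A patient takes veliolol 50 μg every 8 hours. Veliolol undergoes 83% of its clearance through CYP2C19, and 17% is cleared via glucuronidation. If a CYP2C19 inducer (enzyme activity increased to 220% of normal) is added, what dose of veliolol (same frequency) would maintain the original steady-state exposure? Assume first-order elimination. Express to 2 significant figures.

CYP2C19: 0.83 × 2.2 = 1.826
Other: 0.17 (unchanged)
New clearance relative to baseline: 1.826 + 0.17 = 1.996.
Css,avg = (dose rate)/CL, so holding Css fixed requires dose ∝ CL: 50 × 1.996 = 1.0 × 10² μg.

1.0 × 10² μg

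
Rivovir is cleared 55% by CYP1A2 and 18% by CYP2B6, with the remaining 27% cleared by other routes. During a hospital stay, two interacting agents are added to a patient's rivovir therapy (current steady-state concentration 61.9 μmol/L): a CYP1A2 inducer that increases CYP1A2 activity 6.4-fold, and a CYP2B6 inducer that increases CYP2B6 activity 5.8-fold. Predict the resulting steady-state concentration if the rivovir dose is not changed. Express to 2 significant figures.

13 μmol/L

The CYP1A2 pathway (55% of clearance) is boosted to 6.4× activity: 0.55 × 6.4 = 3.52.
The CYP2B6 pathway (18% of clearance) rises to 5.8× activity: 0.18 × 5.8 = 1.044.
The remaining 27% of clearance is unaffected.
CL_new/CL_old = 3.52 + 1.044 + 0.27 = 4.834.
New steady-state concentration = 61.9 / 4.834 = 13 μmol/L (concentration scales inversely with clearance).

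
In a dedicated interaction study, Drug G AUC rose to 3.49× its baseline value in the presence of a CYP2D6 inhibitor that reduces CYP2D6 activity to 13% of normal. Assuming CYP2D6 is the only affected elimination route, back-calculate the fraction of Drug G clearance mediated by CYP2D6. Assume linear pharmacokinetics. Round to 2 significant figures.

0.82

Write x for the fraction cleared via CYP2D6. The observed AUC change means clearance fell to 1/3.49 = 0.2865 of baseline.
Only the CYP2D6 route changed, so 0.2865 = x·0.13 + (1 − x), giving x = 0.82.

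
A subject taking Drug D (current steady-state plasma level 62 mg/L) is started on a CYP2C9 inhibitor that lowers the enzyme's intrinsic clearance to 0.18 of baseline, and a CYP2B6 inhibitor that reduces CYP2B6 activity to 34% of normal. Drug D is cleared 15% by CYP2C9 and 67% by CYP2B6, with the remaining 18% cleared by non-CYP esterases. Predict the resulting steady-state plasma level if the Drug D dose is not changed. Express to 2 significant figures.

1.4 × 10² mg/L

The CYP2C9 pathway (15% of clearance) falls to 0.18× activity: 0.15 × 0.18 = 0.027.
The CYP2B6 pathway (67% of clearance) is reduced to 0.34× activity: 0.67 × 0.34 = 0.2278.
The remaining 18% of clearance is unaffected.
CL_new/CL_old = 0.027 + 0.2278 + 0.18 = 0.4348.
New steady-state plasma level = 62 / 0.4348 = 1.4 × 10² mg/L (concentration scales inversely with clearance).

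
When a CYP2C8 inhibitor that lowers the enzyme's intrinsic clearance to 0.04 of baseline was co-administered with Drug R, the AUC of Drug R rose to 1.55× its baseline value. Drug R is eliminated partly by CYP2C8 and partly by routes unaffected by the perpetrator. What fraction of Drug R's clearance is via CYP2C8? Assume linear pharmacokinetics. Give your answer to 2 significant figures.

Call the CYP2C8 fraction fm. After the interaction, CL_new/CL_old = fm × 0.04 + (1 − fm).
AUC ratio = 1 / (new CL fraction), so new CL fraction = 1 / 1.55 = 0.6452.
fm × 0.04 + 1 − fm = 0.6452  ⇒  fm × (0.04 − 1) = −0.3548  ⇒  fm = 0.37.

0.37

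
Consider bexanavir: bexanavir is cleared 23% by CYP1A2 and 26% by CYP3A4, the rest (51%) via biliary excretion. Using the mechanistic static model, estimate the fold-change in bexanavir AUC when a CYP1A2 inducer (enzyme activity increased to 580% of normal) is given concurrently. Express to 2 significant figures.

0.48

CYP1A2: 0.23 × 5.8 = 1.334
CYP3A4: 0.26 (unchanged)
Other: 0.51 (unchanged)
New clearance relative to baseline: 1.334 + 0.26 + 0.51 = 2.104.
Since AUC ∝ 1/CL, the ratio is 1 / 2.104 = 0.48.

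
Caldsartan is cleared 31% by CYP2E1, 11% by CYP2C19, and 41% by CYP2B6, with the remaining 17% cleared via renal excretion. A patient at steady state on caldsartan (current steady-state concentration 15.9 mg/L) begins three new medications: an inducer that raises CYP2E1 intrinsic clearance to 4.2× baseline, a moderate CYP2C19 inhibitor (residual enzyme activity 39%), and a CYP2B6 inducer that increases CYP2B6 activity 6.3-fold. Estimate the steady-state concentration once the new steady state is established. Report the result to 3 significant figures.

CYP2E1: 0.31 × 4.2 = 1.302
CYP2C19: 0.11 × 0.39 = 0.0429
CYP2B6: 0.41 × 6.3 = 2.583
Other: 0.17 (unchanged)
Relative clearance = 1.302 + 0.0429 + 2.583 + 0.17 = 4.0979.
Steady-state concentration ∝ 1/CL: new value = 15.9 / 4.0979 = 3.88 mg/L.

3.88 mg/L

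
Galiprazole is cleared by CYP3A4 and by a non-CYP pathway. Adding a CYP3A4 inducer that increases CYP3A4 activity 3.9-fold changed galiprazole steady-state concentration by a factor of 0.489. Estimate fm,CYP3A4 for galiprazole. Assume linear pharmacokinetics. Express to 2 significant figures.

Write x for the fraction cleared via CYP3A4. The observed steady-state concentration change means clearance rose to 1/0.489 = 2.045 of baseline.
Only the CYP3A4 route changed, so 2.045 = x·3.9 + (1 − x), giving x = 0.36.

0.36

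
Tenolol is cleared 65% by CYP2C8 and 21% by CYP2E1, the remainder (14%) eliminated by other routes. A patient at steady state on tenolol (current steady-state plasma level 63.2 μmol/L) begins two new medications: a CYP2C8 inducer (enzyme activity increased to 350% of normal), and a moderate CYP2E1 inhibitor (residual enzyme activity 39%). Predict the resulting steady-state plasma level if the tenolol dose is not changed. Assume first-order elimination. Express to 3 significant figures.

25.3 μmol/L

The CYP2C8 pathway (65% of clearance) increases to 3.5× activity: 0.65 × 3.5 = 2.275.
The CYP2E1 pathway (21% of clearance) drops to 0.39× activity: 0.21 × 0.39 = 0.0819.
Non-CYP routes (14%) are unchanged.
CL_new/CL_old = 2.275 + 0.0819 + 0.14 = 2.4969.
New steady-state plasma level = 63.2 / 2.4969 = 25.3 μmol/L (concentration scales inversely with clearance).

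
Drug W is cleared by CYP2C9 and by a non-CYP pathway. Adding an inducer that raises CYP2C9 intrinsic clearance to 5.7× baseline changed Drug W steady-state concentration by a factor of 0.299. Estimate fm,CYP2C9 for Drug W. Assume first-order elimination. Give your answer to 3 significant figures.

0.499

Call the CYP2C9 fraction fm. After the interaction, CL_new/CL_old = fm × 5.7 + (1 − fm).
Steady-state concentration ratio = 1 / (new CL fraction), so new CL fraction = 1 / 0.299 = 3.344.
fm × 5.7 + 1 − fm = 3.344  ⇒  fm × (5.7 − 1) = 2.344  ⇒  fm = 0.499.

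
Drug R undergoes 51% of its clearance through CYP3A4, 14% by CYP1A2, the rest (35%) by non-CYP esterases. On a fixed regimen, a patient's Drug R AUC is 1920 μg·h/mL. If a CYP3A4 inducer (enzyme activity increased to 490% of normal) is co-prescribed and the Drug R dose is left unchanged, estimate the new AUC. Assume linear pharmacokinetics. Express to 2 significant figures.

The CYP3A4 pathway (51% of clearance) rises to 4.9× activity: 0.51 × 4.9 = 2.499.
CYP1A2 (14%) and the residual 35% are unaffected.
Relative clearance = 2.499 + 0.14 + 0.35 = 2.989.
AUC ∝ 1/CL, so new value = 1920 / 2.989 = 6.4 × 10² μg·h/mL.

6.4 × 10² μg·h/mL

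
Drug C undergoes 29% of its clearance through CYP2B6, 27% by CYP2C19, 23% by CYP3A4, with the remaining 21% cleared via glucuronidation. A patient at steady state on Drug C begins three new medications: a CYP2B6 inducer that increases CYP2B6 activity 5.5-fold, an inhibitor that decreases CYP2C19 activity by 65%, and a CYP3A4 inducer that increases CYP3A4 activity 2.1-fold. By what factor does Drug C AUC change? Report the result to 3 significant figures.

0.420

The CYP2B6 pathway (29% of clearance) increases to 5.5× activity: 0.29 × 5.5 = 1.595.
The CYP2C19 pathway (27% of clearance) is reduced to 0.35× activity: 0.27 × 0.35 = 0.0945.
The CYP3A4 pathway (23% of clearance) rises to 2.1× activity: 0.23 × 2.1 = 0.483.
Non-CYP routes (21%) are unchanged.
Relative clearance = 1.595 + 0.0945 + 0.483 + 0.21 = 2.3825.
Net AUC ratio = 1 / 2.3825 = 0.420.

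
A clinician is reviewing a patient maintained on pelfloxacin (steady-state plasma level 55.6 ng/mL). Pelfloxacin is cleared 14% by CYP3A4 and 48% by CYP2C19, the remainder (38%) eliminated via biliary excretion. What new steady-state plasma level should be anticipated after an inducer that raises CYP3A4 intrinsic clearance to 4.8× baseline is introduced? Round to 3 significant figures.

CYP3A4: 0.14 × 4.8 = 0.672
CYP2C19: 0.48 (unchanged)
Other: 0.38 (unchanged)
Relative clearance = 0.672 + 0.48 + 0.38 = 1.532.
Steady-state plasma level ∝ 1/CL, so new value = 55.6 / 1.532 = 36.3 ng/mL.

36.3 ng/mL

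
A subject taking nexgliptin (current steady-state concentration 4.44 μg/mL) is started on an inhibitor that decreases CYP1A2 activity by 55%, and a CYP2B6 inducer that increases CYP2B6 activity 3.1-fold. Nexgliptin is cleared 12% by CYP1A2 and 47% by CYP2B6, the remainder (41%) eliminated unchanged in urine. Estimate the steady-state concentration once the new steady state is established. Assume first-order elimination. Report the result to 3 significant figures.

2.31 μg/mL

The CYP1A2 pathway (12% of clearance) is reduced to 0.45× activity: 0.12 × 0.45 = 0.054.
The CYP2B6 pathway (47% of clearance) increases to 3.1× activity: 0.47 × 3.1 = 1.457.
Non-CYP routes (41%) are unchanged.
Relative clearance = 0.054 + 1.457 + 0.41 = 1.921.
Dividing the baseline by the relative clearance: 4.44 / 1.921 = 2.31 μg/mL.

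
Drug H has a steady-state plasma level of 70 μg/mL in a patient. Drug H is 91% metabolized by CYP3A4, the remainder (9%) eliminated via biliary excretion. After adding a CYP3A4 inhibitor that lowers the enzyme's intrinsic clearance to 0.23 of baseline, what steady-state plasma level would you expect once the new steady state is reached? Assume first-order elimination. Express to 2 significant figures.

2.3 × 10² μg/mL

The CYP3A4 pathway (91% of clearance) drops to 0.23× activity: 0.91 × 0.23 = 0.2093.
Non-CYP routes (9%) are unchanged.
CL_new/CL_old = 0.2093 + 0.09 = 0.2993.
Steady-state plasma level ∝ 1/CL, so new value = 70 / 0.2993 = 2.3 × 10² μg/mL.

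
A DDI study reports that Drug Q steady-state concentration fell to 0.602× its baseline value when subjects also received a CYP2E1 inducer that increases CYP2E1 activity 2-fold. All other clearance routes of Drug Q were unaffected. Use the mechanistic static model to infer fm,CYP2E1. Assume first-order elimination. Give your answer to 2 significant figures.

0.66

Let x = fm,CYP2E1. Because steady-state concentration ∝ 1/CL, relative clearance rose to 1/0.602 = 1.661.
Only the CYP2E1 route changed, so 1.661 = x·2 + (1 − x), giving x = 0.66.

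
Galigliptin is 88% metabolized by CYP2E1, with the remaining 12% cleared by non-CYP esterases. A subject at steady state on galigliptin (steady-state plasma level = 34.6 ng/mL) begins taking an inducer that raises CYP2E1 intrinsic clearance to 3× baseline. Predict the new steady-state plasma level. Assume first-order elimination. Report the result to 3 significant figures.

12.5 ng/mL

The CYP2E1 pathway (88% of clearance) rises to 3× activity: 0.88 × 3 = 2.64.
Non-CYP routes (12%) are unchanged.
CL_new/CL_old = 2.64 + 0.12 = 2.76.
New steady-state plasma level = baseline ÷ relative clearance = 34.6 / 2.76 = 12.5 ng/mL.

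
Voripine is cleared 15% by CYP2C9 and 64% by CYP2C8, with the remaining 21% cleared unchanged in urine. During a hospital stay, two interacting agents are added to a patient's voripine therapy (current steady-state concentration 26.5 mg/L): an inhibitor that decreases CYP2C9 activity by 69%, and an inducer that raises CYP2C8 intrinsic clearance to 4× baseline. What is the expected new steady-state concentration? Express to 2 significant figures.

The CYP2C9 pathway (15% of clearance) is reduced to 0.31× activity: 0.15 × 0.31 = 0.0465.
The CYP2C8 pathway (64% of clearance) is boosted to 4× activity: 0.64 × 4 = 2.56.
Non-CYP routes (21%) are unchanged.
Relative clearance = 0.0465 + 2.56 + 0.21 = 2.8165.
New steady-state concentration = 26.5 / 2.8165 = 9.4 mg/L (concentration scales inversely with clearance).

9.4 mg/L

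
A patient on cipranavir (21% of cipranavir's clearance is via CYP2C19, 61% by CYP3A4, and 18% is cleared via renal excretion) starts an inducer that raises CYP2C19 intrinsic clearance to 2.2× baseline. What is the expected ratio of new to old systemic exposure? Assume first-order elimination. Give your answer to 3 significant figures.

0.799

The CYP2C19 pathway (21% of clearance) increases to 2.2× activity: 0.21 × 2.2 = 0.462.
CYP3A4 (61%) and the residual 18% are unaffected.
CL_new/CL_old = 0.462 + 0.61 + 0.18 = 1.252.
Since systemic exposure ∝ 1/CL, the ratio is 1 / 1.252 = 0.799.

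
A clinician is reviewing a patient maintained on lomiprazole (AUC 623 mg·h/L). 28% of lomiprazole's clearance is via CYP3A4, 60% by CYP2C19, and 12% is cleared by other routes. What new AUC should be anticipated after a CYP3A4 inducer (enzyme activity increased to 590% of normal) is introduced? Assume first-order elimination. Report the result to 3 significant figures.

263 mg·h/L

The CYP3A4 pathway (28% of clearance) rises to 5.9× activity: 0.28 × 5.9 = 1.652.
CYP2C19 (60%) and the residual 12% are unaffected.
CL_new/CL_old = 1.652 + 0.6 + 0.12 = 2.372.
AUC ∝ 1/CL, so new value = 623 / 2.372 = 263 mg·h/L.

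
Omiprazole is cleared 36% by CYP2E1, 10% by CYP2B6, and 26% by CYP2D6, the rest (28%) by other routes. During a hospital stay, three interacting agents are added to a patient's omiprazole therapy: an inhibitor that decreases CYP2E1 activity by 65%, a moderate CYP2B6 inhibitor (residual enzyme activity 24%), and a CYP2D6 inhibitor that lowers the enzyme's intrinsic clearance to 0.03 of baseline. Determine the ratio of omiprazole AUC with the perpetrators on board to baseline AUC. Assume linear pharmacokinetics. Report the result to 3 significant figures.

2.28

The CYP2E1 pathway (36% of clearance) falls to 0.35× activity: 0.36 × 0.35 = 0.126.
The CYP2B6 pathway (10% of clearance) is reduced to 0.24× activity: 0.1 × 0.24 = 0.024.
The CYP2D6 pathway (26% of clearance) is reduced to 0.03× activity: 0.26 × 0.03 = 0.0078.
The remaining 28% of clearance is unaffected.
New clearance relative to baseline: 0.126 + 0.024 + 0.0078 + 0.28 = 0.4378.
AUC ∝ 1/CL: fold-change = 1 / 0.4378 = 2.28.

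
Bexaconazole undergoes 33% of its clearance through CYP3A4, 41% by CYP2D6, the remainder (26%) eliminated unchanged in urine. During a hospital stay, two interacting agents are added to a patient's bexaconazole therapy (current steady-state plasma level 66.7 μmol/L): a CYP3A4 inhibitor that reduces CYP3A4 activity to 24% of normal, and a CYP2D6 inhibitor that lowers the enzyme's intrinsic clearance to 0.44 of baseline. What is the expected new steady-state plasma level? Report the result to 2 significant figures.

1.3 × 10² μmol/L

The CYP3A4 pathway (33% of clearance) is reduced to 0.24× activity: 0.33 × 0.24 = 0.0792.
The CYP2D6 pathway (41% of clearance) is reduced to 0.44× activity: 0.41 × 0.44 = 0.1804.
The remaining 26% of clearance is unaffected.
New clearance relative to baseline: 0.0792 + 0.1804 + 0.26 = 0.5196.
New steady-state plasma level = 66.7 / 0.5196 = 1.3 × 10² μmol/L (concentration scales inversely with clearance).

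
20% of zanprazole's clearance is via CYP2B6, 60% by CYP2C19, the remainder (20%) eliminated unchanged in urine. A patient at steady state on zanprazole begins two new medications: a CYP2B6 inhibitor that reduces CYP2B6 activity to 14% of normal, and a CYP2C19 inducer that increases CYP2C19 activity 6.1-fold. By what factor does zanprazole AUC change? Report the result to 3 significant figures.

0.257

CYP2B6: 0.2 × 0.14 = 0.028
CYP2C19: 0.6 × 6.1 = 3.66
Other: 0.2 (unchanged)
CL_new/CL_old = 0.028 + 3.66 + 0.2 = 3.888.
Net AUC ratio = 1 / 3.888 = 0.257.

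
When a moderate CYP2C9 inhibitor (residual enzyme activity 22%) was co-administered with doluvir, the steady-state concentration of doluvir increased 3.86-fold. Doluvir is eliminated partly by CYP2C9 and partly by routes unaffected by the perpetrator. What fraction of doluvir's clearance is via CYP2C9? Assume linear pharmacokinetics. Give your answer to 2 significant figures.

0.95

Let fm be the CYP2C9 fraction. New clearance relative to baseline = fm × 0.22 + (1 − fm).
Steady-state concentration ratio = 1 / (new CL fraction), so new CL fraction = 1 / 3.86 = 0.2591.
fm × 0.22 + 1 − fm = 0.2591  ⇒  fm × (0.22 − 1) = −0.7409  ⇒  fm = 0.95.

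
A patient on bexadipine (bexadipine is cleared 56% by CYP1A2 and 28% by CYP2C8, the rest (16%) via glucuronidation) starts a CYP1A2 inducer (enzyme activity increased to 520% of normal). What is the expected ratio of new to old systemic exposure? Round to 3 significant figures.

0.298

The CYP1A2 pathway (56% of clearance) is boosted to 5.2× activity: 0.56 × 5.2 = 2.912.
CYP2C8 (28%) and the residual 16% are unaffected.
CL_new/CL_old = 2.912 + 0.28 + 0.16 = 3.352.
Systemic exposure is inversely proportional to clearance, so the fold-change is 1 / 3.352 = 0.298.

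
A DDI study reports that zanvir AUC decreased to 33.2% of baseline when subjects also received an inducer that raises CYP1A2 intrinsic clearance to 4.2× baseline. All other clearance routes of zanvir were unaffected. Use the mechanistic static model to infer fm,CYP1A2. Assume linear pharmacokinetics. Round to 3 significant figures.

Call the CYP1A2 fraction fm. After the interaction, CL_new/CL_old = fm × 4.2 + (1 − fm).
AUC ratio = 1 / (new CL fraction), so new CL fraction = 1 / 0.332 = 3.012.
fm × 4.2 + 1 − fm = 3.012  ⇒  fm × (4.2 − 1) = 2.012  ⇒  fm = 0.629.

0.629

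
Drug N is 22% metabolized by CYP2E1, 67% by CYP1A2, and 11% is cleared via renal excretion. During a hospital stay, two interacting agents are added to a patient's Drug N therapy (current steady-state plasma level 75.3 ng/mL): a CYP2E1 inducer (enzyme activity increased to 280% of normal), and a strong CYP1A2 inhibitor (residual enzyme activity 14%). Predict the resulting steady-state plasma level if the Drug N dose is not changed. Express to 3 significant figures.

The CYP2E1 pathway (22% of clearance) is boosted to 2.8× activity: 0.22 × 2.8 = 0.616.
The CYP1A2 pathway (67% of clearance) falls to 0.14× activity: 0.67 × 0.14 = 0.0938.
Non-CYP routes (11%) are unchanged.
CL_new/CL_old = 0.616 + 0.0938 + 0.11 = 0.8198.
Steady-state plasma level ∝ 1/CL: new value = 75.3 / 0.8198 = 91.9 ng/mL.

91.9 ng/mL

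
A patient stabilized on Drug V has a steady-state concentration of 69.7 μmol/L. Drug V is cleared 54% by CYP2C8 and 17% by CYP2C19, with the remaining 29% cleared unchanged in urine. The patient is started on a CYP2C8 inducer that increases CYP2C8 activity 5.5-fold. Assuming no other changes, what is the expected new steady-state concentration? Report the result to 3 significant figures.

The CYP2C8 pathway (54% of clearance) is boosted to 5.5× activity: 0.54 × 5.5 = 2.97.
CYP2C19 (17%) and the residual 29% are unaffected.
Relative clearance = 2.97 + 0.17 + 0.29 = 3.43.
New steady-state concentration = baseline ÷ relative clearance = 69.7 / 3.43 = 20.3 μmol/L.

20.3 μmol/L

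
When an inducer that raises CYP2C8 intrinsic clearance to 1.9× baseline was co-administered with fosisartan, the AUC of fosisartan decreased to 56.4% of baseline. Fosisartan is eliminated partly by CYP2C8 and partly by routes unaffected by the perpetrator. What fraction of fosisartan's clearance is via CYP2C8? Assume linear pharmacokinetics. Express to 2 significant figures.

Call the CYP2C8 fraction fm. After the interaction, CL_new/CL_old = fm × 1.9 + (1 − fm).
AUC ratio = 1 / (new CL fraction), so new CL fraction = 1 / 0.564 = 1.773.
fm × 1.9 + 1 − fm = 1.773  ⇒  fm × (1.9 − 1) = 0.773  ⇒  fm = 0.86.

0.86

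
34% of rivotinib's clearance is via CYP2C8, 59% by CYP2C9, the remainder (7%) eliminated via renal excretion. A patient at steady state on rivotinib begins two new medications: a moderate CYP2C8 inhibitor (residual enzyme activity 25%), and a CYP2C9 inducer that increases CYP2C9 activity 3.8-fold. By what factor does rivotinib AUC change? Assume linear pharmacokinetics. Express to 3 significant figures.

The CYP2C8 pathway (34% of clearance) drops to 0.25× activity: 0.34 × 0.25 = 0.085.
The CYP2C9 pathway (59% of clearance) increases to 3.8× activity: 0.59 × 3.8 = 2.242.
Non-CYP routes (7%) are unchanged.
New clearance relative to baseline: 0.085 + 2.242 + 0.07 = 2.397.
AUC ∝ 1/CL: fold-change = 1 / 2.397 = 0.417.

0.417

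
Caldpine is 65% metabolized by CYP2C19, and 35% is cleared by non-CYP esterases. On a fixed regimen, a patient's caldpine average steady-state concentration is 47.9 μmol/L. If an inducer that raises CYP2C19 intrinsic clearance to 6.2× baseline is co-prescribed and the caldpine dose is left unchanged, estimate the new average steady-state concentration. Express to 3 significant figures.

The CYP2C19 pathway (65% of clearance) is boosted to 6.2× activity: 0.65 × 6.2 = 4.03.
Non-CYP routes (35%) are unchanged.
New clearance relative to baseline: 4.03 + 0.35 = 4.38.
Average steady-state concentration ∝ 1/CL, so new value = 47.9 / 4.38 = 10.9 μmol/L.

10.9 μmol/L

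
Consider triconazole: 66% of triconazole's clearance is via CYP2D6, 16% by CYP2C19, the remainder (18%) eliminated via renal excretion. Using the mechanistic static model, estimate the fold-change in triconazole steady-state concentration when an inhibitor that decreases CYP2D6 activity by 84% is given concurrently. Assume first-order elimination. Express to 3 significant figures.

2.24

The CYP2D6 pathway (66% of clearance) falls to 0.16× activity: 0.66 × 0.16 = 0.1056.
CYP2C19 (16%) and the residual 18% are unaffected.
CL_new/CL_old = 0.1056 + 0.16 + 0.18 = 0.4456.
Steady-state concentration is inversely proportional to clearance, so the fold-change is 1 / 0.4456 = 2.24.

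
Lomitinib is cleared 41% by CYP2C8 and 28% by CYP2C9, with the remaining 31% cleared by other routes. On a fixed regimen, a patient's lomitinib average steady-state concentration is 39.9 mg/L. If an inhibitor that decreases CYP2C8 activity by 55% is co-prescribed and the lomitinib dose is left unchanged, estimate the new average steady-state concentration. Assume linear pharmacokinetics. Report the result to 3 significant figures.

51.5 mg/L

The CYP2C8 pathway (41% of clearance) is reduced to 0.45× activity: 0.41 × 0.45 = 0.1845.
CYP2C9 (28%) and the residual 31% are unaffected.
New clearance relative to baseline: 0.1845 + 0.28 + 0.31 = 0.7745.
With dosing unchanged, average steady-state concentration scales as 1/CL: 39.9 / 0.7745 = 51.5 mg/L.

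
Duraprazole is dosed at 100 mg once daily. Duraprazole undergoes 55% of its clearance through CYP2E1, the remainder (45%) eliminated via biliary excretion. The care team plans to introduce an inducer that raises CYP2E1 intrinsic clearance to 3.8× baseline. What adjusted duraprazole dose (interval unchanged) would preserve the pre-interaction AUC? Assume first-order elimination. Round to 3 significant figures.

254 mg

The CYP2E1 pathway (55% of clearance) increases to 3.8× activity: 0.55 × 3.8 = 2.09.
The remaining 45% of clearance is unaffected.
Relative clearance = 2.09 + 0.45 = 2.54.
To maintain the same steady-state level, dose must scale with clearance: new dose = 100 × 2.54 = 254 mg.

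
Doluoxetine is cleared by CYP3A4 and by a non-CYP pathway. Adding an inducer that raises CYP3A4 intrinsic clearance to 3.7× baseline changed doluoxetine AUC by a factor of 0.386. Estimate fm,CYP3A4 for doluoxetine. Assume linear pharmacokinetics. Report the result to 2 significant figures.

Let x = fm,CYP3A4. Because AUC ∝ 1/CL, relative clearance rose to 1/0.386 = 2.591.
Setting x·3.7 + (1 − x) = 2.591 and solving: x = (2.591 − 1)/(3.7 − 1) = 0.59.

0.59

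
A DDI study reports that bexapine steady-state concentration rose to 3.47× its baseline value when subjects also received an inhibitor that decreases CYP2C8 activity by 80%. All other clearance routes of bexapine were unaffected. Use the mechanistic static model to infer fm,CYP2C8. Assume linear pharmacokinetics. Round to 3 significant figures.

Let fm be the CYP2C8 fraction. New clearance relative to baseline = fm × 0.2 + (1 − fm).
Steady-state concentration ratio = 1 / (new CL fraction), so new CL fraction = 1 / 3.47 = 0.2882.
fm × 0.2 + 1 − fm = 0.2882  ⇒  fm × (0.2 − 1) = −0.7118  ⇒  fm = 0.890.

0.890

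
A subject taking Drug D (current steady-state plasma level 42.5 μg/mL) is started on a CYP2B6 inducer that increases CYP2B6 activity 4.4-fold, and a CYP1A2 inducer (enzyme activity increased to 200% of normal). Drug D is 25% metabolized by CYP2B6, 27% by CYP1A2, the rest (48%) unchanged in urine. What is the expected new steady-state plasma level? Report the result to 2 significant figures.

20 μg/mL

The CYP2B6 pathway (25% of clearance) is boosted to 4.4× activity: 0.25 × 4.4 = 1.1.
The CYP1A2 pathway (27% of clearance) rises to 2× activity: 0.27 × 2 = 0.54.
Non-CYP routes (48%) are unchanged.
Relative clearance = 1.1 + 0.54 + 0.48 = 2.12.
Dividing the baseline by the relative clearance: 42.5 / 2.12 = 20 μg/mL.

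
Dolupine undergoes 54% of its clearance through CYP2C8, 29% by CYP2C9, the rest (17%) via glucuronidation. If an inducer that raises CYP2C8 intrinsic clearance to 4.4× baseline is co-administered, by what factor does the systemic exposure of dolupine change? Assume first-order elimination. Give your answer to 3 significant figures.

0.353

The CYP2C8 pathway (54% of clearance) is boosted to 4.4× activity: 0.54 × 4.4 = 2.376.
CYP2C9 (29%) and the residual 17% are unaffected.
CL_new/CL_old = 2.376 + 0.29 + 0.17 = 2.836.
Since systemic exposure ∝ 1/CL, the ratio is 1 / 2.836 = 0.353.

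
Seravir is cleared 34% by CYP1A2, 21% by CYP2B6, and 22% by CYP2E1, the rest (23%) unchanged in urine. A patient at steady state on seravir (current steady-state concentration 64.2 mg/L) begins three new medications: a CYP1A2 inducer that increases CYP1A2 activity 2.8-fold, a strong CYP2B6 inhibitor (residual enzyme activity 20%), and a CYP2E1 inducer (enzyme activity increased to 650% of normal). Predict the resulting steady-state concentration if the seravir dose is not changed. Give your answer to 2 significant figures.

24 mg/L

CYP1A2: 0.34 × 2.8 = 0.952
CYP2B6: 0.21 × 0.2 = 0.042
CYP2E1: 0.22 × 6.5 = 1.43
Other: 0.23 (unchanged)
CL_new/CL_old = 0.952 + 0.042 + 1.43 + 0.23 = 2.654.
Steady-state concentration ∝ 1/CL: new value = 64.2 / 2.654 = 24 mg/L.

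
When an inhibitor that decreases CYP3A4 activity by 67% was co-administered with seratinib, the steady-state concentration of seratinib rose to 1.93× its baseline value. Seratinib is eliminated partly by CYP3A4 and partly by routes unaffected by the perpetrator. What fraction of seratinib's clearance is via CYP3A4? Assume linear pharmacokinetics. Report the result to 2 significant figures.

CL'/CL = 1 / 1.93 = 0.5181
0.33·fm + (1 − fm) = 0.5181
fm = (0.5181 − 1) / (0.33 − 1) = 0.72

0.72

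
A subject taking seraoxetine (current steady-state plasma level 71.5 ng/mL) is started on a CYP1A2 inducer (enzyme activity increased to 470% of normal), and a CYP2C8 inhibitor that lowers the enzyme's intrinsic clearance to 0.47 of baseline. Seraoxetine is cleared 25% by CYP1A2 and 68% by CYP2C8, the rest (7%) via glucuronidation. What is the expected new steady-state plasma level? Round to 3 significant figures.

45.7 ng/mL

CYP1A2: 0.25 × 4.7 = 1.175
CYP2C8: 0.68 × 0.47 = 0.3196
Other: 0.07 (unchanged)
Relative clearance = 1.175 + 0.3196 + 0.07 = 1.5646.
New steady-state plasma level = 71.5 / 1.5646 = 45.7 ng/mL (concentration scales inversely with clearance).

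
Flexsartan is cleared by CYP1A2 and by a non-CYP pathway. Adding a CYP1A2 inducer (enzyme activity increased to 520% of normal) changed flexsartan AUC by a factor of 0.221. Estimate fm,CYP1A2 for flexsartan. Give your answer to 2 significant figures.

Write x for the fraction cleared via CYP1A2. The observed AUC change means clearance rose to 1/0.221 = 4.525 of baseline.
Only the CYP1A2 route changed, so 4.525 = x·5.2 + (1 − x), giving x = 0.84.

0.84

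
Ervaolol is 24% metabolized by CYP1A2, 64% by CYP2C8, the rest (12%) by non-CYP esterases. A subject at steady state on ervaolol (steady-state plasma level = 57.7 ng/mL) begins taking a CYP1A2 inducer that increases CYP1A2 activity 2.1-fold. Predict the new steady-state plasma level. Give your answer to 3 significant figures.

45.6 ng/mL

The CYP1A2 pathway (24% of clearance) increases to 2.1× activity: 0.24 × 2.1 = 0.504.
CYP2C8 (64%) and the residual 12% are unaffected.
CL_new/CL_old = 0.504 + 0.64 + 0.12 = 1.264.
New steady-state plasma level = baseline ÷ relative clearance = 57.7 / 1.264 = 45.6 ng/mL.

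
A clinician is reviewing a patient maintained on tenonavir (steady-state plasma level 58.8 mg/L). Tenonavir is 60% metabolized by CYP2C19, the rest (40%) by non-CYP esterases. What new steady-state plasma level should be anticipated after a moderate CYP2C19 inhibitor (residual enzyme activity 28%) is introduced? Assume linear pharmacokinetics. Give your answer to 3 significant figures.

The CYP2C19 pathway (60% of clearance) falls to 0.28× activity: 0.6 × 0.28 = 0.168.
Non-CYP routes (40%) are unchanged.
New clearance relative to baseline: 0.168 + 0.4 = 0.568.
New steady-state plasma level = baseline ÷ relative clearance = 58.8 / 0.568 = 104 mg/L.

104 mg/L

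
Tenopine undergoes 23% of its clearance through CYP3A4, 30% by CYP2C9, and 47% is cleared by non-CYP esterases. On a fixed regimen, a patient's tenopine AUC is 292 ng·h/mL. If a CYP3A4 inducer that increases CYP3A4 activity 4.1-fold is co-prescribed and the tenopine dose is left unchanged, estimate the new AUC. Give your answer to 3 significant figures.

170 ng·h/mL

CYP3A4: 0.23 × 4.1 = 0.943
CYP2C9: 0.3 (unchanged)
Other: 0.47 (unchanged)
Relative clearance = 0.943 + 0.3 + 0.47 = 1.713.
New AUC = baseline ÷ relative clearance = 292 / 1.713 = 170 ng·h/mL.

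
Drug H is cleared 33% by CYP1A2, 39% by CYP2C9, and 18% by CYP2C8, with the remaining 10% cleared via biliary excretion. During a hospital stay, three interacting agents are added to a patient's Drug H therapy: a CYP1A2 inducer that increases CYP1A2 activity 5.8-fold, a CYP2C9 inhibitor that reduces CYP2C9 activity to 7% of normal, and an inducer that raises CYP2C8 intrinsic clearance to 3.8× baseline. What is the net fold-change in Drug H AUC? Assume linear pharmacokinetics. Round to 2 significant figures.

The CYP1A2 pathway (33% of clearance) is boosted to 5.8× activity: 0.33 × 5.8 = 1.914.
The CYP2C9 pathway (39% of clearance) drops to 0.07× activity: 0.39 × 0.07 = 0.0273.
The CYP2C8 pathway (18% of clearance) increases to 3.8× activity: 0.18 × 3.8 = 0.684.
The remaining 10% of clearance is unaffected.
New clearance relative to baseline: 1.914 + 0.0273 + 0.684 + 0.1 = 2.7253.
AUC ∝ 1/CL: fold-change = 1 / 2.7253 = 0.37.

0.37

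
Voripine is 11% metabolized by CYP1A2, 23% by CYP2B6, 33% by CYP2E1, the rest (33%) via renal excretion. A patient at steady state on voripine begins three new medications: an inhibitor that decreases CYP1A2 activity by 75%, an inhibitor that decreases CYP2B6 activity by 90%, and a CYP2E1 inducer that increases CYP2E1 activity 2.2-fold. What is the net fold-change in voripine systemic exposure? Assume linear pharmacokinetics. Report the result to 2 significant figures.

The CYP1A2 pathway (11% of clearance) falls to 0.25× activity: 0.11 × 0.25 = 0.0275.
The CYP2B6 pathway (23% of clearance) drops to 0.1× activity: 0.23 × 0.1 = 0.023.
The CYP2E1 pathway (33% of clearance) rises to 2.2× activity: 0.33 × 2.2 = 0.726.
The remaining 33% of clearance is unaffected.
Relative clearance = 0.0275 + 0.023 + 0.726 + 0.33 = 1.1065.
Because systemic exposure varies inversely with clearance, the combined effect is 1 / 1.1065 = 0.90.

0.90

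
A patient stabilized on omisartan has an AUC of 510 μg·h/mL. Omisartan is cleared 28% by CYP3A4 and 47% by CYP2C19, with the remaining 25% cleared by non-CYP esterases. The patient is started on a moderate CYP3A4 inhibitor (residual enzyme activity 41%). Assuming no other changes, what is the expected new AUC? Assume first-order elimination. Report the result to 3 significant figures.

The CYP3A4 pathway (28% of clearance) is reduced to 0.41× activity: 0.28 × 0.41 = 0.1148.
CYP2C19 (47%) and the residual 25% are unaffected.
CL_new/CL_old = 0.1148 + 0.47 + 0.25 = 0.8348.
New AUC = baseline ÷ relative clearance = 510 / 0.8348 = 611 μg·h/mL.

611 μg·h/mL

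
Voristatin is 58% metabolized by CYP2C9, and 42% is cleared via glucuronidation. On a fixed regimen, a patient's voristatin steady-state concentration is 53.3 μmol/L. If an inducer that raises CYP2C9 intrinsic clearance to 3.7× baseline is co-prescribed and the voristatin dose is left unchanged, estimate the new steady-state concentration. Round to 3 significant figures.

The CYP2C9 pathway (58% of clearance) increases to 3.7× activity: 0.58 × 3.7 = 2.146.
Non-CYP routes (42%) are unchanged.
New clearance relative to baseline: 2.146 + 0.42 = 2.566.
Steady-state concentration ∝ 1/CL, so new value = 53.3 / 2.566 = 20.8 μmol/L.

20.8 μmol/L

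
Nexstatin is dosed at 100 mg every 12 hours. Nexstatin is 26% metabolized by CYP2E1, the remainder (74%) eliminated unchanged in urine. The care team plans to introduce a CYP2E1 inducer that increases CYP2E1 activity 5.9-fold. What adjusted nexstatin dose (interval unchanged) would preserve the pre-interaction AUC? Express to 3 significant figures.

CYP2E1: 0.26 × 5.9 = 1.534
Other: 0.74 (unchanged)
CL_new/CL_old = 1.534 + 0.74 = 2.274.
Css,avg = (dose rate)/CL, so holding Css fixed requires dose ∝ CL: 100 × 2.274 = 227 mg.

227 mg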